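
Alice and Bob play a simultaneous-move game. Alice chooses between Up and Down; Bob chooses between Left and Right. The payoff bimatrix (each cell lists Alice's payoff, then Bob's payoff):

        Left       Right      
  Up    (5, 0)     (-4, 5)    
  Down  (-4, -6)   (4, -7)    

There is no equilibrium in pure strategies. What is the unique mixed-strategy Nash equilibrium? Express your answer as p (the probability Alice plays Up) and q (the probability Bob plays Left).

p = 1/6, q = 8/17

Set Bob's expected payoff from Left equal to that from Right:
  Bob's payoff from Left: p·0 + (1−p)·(-6) = 6p - 6
  Bob's payoff from Right: p·5 + (1−p)·(-7) = 12p - 7
  6p - 6 = 12p - 7  ⇒  -6p = -1  ⇒  p = 1/6.
Bob's mix must leave Alice indifferent between Up and Down.
  Alice's expected payoff from Up: q·5 + (1−q)·(-4) = 9q - 4
  Alice's expected payoff from Down: q·(-4) + (1−q)·4 = -8q + 4
  9q - 4 = -8q + 4  ⇒  17q = 8  ⇒  q = 8/17.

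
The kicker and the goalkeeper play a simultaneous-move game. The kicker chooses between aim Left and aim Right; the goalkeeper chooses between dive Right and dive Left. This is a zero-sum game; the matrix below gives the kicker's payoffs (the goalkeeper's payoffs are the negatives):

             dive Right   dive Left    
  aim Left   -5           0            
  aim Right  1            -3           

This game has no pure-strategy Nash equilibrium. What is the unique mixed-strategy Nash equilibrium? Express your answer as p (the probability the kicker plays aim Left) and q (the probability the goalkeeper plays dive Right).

For the goalkeeper to be willing to mix, the goalkeeper must be indifferent between dive Right and dive Left, which pins down the kicker's mix.
  the goalkeeper's expected payoff from dive Right: p·5 + (1−p)·(-1) = 6p - 1
  the goalkeeper's expected payoff from dive Left: p·0 + (1−p)·3 = -3p + 3
  6p - 1 = -3p + 3  ⇒  9p = 4  ⇒  p = 4/9.
For the kicker to be willing to mix, the kicker must be indifferent between aim Left and aim Right, which pins down the goalkeeper's mix.
  the kicker's payoff from aim Left: q·(-5) + (1−q)·0 = -5q
  the kicker's payoff from aim Right: q·1 + (1−q)·(-3) = 4q - 3
  -5q = 4q - 3  ⇒  -9q = -3  ⇒  q = 1/3.

p = 4/9, q = 1/3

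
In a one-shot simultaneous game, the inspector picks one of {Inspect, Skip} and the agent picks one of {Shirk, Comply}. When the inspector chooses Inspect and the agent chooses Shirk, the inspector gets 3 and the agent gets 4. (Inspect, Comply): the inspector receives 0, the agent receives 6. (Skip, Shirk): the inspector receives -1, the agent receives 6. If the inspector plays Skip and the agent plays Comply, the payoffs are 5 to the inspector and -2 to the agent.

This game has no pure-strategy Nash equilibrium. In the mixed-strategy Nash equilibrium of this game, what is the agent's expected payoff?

Set the agent's expected payoff from Shirk equal to that from Comply:
  the agent's payoff from Shirk: p·4 + (1−p)·6 = -2p + 6
  the agent's payoff from Comply: p·6 + (1−p)·(-2) = 8p - 2
  -2p + 6 = 8p - 2  ⇒  -10p = -8  ⇒  p = 4/5.
At equilibrium the agent is indifferent across columns, so the agent's payoff equals the payoff from Shirk: (4/5)·4 + (1/5)·6 = 22/5.

22/5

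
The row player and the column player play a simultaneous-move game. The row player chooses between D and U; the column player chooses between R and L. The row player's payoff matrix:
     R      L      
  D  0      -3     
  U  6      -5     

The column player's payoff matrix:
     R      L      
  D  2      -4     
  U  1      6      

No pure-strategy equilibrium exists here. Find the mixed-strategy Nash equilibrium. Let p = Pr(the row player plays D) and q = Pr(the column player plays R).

p = 5/11, q = 1/4

In a mixed equilibrium the column player is indifferent between R and L; this condition fixes p.
  the column player's payoff from R: p·2 + (1−p)·1 = p + 1
  the column player's payoff from L: p·(-4) + (1−p)·6 = -10p + 6
  p + 1 = -10p + 6  ⇒  11p = 5  ⇒  p = 5/11.
In a mixed equilibrium the row player is indifferent between D and U; this condition fixes q.
  the row player's payoff from D: q·0 + (1−q)·(-3) = 3q - 3
  the row player's payoff from U: q·6 + (1−q)·(-5) = 11q - 5
  3q - 3 = 11q - 5  ⇒  -8q = -2  ⇒  q = 1/4.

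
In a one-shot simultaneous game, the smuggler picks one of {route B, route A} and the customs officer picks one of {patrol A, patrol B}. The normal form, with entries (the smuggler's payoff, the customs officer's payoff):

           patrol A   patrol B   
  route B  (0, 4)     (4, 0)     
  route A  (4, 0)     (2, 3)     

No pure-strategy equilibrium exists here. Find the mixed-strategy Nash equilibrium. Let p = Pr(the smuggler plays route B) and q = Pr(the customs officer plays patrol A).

p = 3/7, q = 1/3

For the customs officer to be willing to mix, the customs officer must be indifferent between patrol A and patrol B, which pins down the smuggler's mix.
  the customs officer's payoff from patrol A: p·4 + (1−p)·0 = 4p
  the customs officer's payoff from patrol B: p·0 + (1−p)·3 = -3p + 3
  4p = -3p + 3  ⇒  7p = 3  ⇒  p = 3/7.
In a mixed equilibrium the smuggler is indifferent between route B and route A; this condition fixes q.
  the smuggler's expected payoff from route B: q·0 + (1−q)·4 = -4q + 4
  the smuggler's expected payoff from route A: q·4 + (1−q)·2 = 2q + 2
  -4q + 4 = 2q + 2  ⇒  -6q = -2  ⇒  q = 1/3.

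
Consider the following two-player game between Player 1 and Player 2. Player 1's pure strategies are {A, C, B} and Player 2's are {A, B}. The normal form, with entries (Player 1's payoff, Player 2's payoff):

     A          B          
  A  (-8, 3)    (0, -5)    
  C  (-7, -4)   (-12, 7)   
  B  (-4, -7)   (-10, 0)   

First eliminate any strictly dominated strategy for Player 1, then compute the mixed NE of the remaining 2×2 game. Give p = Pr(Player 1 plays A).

p = 7/15

Player 1's strategy C is strictly dominated by B: -4 > -7 and -10 > -12. Eliminate C.
Player 2's indifference between A and B determines Player 1's mixing probability p:
  Player 2's payoff from A: p·3 + (1−p)·(-7) = 10p - 7
  Player 2's payoff from B: p·(-5) + (1−p)·0 = -5p
  10p - 7 = -5p  ⇒  15p = 7  ⇒  p = 7/15.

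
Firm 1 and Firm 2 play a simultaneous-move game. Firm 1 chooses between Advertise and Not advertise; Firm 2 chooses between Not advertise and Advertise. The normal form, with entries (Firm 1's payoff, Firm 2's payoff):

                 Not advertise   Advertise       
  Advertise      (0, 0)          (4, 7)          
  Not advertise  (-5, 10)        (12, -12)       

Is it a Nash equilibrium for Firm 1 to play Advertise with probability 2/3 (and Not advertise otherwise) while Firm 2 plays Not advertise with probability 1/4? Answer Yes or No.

Given Firm 1's mix p = 2/3, Firm 2's payoff from Not advertise is 10/3 but from Advertise is 2/3. Firm 2 strictly prefers Not advertise, so Firm 2 would not mix.
So the proposed profile is not a Nash equilibrium.

No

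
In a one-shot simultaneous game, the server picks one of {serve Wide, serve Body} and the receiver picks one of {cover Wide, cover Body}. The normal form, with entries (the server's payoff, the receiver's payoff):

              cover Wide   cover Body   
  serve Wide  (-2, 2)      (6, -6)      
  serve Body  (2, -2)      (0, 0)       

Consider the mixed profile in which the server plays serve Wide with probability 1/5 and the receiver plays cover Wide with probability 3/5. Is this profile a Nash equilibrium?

Yes

Check the receiver's indifference given the server's mix p = 1/5:
  payoff from cover Wide = -6/5; payoff from cover Body = -6/5 — equal.
Check the server's indifference given the receiver's mix q = 3/5:
  payoff from serve Wide = 6/5; payoff from serve Body = 6/5 — equal.
Both players are indifferent, so neither can profitably deviate.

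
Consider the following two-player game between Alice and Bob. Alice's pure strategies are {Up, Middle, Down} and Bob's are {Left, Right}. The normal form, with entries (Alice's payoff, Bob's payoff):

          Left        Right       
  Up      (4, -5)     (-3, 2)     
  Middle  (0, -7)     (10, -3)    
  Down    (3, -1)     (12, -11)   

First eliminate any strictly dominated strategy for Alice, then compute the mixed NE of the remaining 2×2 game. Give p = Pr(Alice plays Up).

p = 10/17

Alice's strategy Middle is strictly dominated by Down: 3 > 0 and 12 > 10. Eliminate Middle.
Alice's mix must leave Bob indifferent between Left and Right.
  Bob's payoff to Left: p·(-5) + (1−p)·(-1) = -4p - 1
  Bob's payoff to Right: p·2 + (1−p)·(-11) = 13p - 11
  -4p - 1 = 13p - 11  ⇒  -17p = -10  ⇒  p = 10/17.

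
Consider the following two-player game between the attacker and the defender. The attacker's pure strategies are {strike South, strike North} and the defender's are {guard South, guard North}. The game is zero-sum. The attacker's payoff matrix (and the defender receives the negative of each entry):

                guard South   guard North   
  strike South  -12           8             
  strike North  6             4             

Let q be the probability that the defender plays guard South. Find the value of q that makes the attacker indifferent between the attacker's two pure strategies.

For the attacker to be willing to mix, the attacker must be indifferent between strike South and strike North, which pins down the defender's mix.
  the attacker's payoff to strike South: q·(-12) + (1−q)·8 = -20q + 8
  the attacker's payoff to strike North: q·6 + (1−q)·4 = 2q + 4
  -20q + 8 = 2q + 4  ⇒  -22q = -4  ⇒  q = 2/11.

q = 2/11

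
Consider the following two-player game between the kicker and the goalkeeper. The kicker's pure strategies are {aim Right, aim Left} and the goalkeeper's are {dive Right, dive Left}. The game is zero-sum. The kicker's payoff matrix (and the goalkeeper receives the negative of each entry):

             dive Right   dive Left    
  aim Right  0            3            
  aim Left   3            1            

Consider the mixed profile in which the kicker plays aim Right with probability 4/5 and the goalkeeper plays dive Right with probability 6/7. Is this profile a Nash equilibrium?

Given the kicker's mix p = 4/5, the goalkeeper's payoff from dive Right is -3/5 but from dive Left is -13/5. The goalkeeper strictly prefers dive Right, so the goalkeeper would not mix.
So the proposed profile is not a Nash equilibrium.

No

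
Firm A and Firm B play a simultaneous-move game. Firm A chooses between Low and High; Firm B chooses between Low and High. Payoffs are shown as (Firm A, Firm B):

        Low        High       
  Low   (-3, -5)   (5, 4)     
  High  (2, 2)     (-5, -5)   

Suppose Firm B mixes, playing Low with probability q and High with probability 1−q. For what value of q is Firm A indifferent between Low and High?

q = 2/3

Firm B's mix must leave Firm A indifferent between Low and High.
  Firm A's expected payoff from Low: q·(-3) + (1−q)·5 = -8q + 5
  Firm A's expected payoff from High: q·2 + (1−q)·(-5) = 7q - 5
  -8q + 5 = 7q - 5  ⇒  -15q = -10  ⇒  q = 2/3.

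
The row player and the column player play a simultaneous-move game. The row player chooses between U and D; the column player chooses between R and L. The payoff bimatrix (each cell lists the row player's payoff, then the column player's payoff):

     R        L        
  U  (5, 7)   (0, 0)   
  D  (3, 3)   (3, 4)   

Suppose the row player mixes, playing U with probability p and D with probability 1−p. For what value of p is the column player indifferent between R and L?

p = 1/8

The row player's mix must leave the column player indifferent between R and L.
  the column player's expected payoff from R: p·7 + (1−p)·3 = 4p + 3
  the column player's expected payoff from L: p·0 + (1−p)·4 = -4p + 4
  4p + 3 = -4p + 4  ⇒  8p = 1  ⇒  p = 1/8.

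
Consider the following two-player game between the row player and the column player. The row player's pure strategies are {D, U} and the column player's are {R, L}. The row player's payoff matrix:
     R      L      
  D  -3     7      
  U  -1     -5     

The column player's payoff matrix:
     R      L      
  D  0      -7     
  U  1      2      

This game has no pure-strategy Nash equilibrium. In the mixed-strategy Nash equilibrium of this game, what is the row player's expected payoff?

The row player's indifference between D and U determines the column player's mixing probability q:
  the row player's payoff to D: q·(-3) + (1−q)·7 = -10q + 7
  the row player's payoff to U: q·(-1) + (1−q)·(-5) = 4q - 5
  -10q + 7 = 4q - 5  ⇒  -14q = -12  ⇒  q = 6/7.
At equilibrium the row player is indifferent across rows, so the row player's payoff equals the payoff from D: (6/7)·(-3) + (1/7)·7 = -11/7.

-11/7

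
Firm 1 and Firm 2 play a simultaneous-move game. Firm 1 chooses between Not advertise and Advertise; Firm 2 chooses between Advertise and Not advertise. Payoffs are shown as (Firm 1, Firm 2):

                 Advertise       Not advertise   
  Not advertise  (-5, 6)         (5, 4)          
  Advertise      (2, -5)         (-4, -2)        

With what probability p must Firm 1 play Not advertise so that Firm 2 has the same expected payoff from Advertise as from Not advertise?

p = 3/5

Firm 1's mix must leave Firm 2 indifferent between Advertise and Not advertise.
  Firm 2's expected payoff from Advertise: p·6 + (1−p)·(-5) = 11p - 5
  Firm 2's expected payoff from Not advertise: p·4 + (1−p)·(-2) = 6p - 2
  11p - 5 = 6p - 2  ⇒  5p = 3  ⇒  p = 3/5.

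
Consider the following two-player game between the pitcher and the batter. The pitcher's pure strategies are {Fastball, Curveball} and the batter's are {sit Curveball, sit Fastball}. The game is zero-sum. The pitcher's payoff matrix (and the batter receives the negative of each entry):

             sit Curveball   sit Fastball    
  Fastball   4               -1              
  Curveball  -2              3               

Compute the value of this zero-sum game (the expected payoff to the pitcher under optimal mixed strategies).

v = 1

In a mixed equilibrium the pitcher is indifferent between Fastball and Curveball; this condition fixes q.
  the pitcher's payoff to Fastball: q·4 + (1−q)·(-1) = 5q - 1
  the pitcher's payoff to Curveball: q·(-2) + (1−q)·3 = -5q + 3
  5q - 1 = -5q + 3  ⇒  10q = 4  ⇒  q = 2/5.
The value is the pitcher's expected payoff against this mix (using Fastball): (2/5)·4 + (3/5)·(-1) = 1.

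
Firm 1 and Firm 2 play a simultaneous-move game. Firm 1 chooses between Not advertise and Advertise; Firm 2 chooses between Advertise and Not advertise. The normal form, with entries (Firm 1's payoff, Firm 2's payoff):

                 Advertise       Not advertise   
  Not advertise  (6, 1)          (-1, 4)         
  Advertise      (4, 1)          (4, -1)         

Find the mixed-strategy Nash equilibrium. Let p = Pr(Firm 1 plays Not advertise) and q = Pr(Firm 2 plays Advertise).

p = 2/5, q = 5/7

Set Firm 2's expected payoff from Advertise equal to that from Not advertise:
  Firm 2's expected payoff from Advertise: p·1 + (1−p)·1 = 1
  Firm 2's expected payoff from Not advertise: p·4 + (1−p)·(-1) = 5p - 1
  1 = 5p - 1  ⇒  -5p = -2  ⇒  p = 2/5.
Set Firm 1's expected payoff from Not advertise equal to that from Advertise:
  Firm 1's expected payoff from Not advertise: q·6 + (1−q)·(-1) = 7q - 1
  Firm 1's expected payoff from Advertise: q·4 + (1−q)·4 = 4
  7q - 1 = 4  ⇒  7q = 5  ⇒  q = 5/7.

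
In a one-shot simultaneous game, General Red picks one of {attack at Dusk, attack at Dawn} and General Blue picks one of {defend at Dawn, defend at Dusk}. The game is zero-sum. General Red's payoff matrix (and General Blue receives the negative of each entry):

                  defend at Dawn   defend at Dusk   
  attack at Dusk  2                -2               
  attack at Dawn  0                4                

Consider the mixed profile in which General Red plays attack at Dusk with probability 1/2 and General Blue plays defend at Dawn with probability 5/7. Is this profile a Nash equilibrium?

No

Given General Blue's mix q = 5/7, General Red's payoff from attack at Dusk is 6/7 but from attack at Dawn is 8/7. General Red strictly prefers attack at Dawn, so General Red would not mix.
So the proposed profile is not a Nash equilibrium.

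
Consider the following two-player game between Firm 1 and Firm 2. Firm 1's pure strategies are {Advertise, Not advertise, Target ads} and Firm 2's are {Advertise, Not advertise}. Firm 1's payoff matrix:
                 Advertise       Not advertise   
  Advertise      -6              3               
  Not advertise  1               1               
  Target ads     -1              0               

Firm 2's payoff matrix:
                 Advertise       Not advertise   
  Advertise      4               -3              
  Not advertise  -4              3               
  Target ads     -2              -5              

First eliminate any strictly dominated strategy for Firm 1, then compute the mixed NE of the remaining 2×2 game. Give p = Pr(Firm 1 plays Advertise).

Firm 1's strategy Target ads is strictly dominated by Not advertise: 1 > -1 and 1 > 0. Eliminate Target ads.
Set Firm 2's expected payoff from Advertise equal to that from Not advertise:
  Firm 2's payoff from Advertise: p·4 + (1−p)·(-4) = 8p - 4
  Firm 2's payoff from Not advertise: p·(-3) + (1−p)·3 = -6p + 3
  8p - 4 = -6p + 3  ⇒  14p = 7  ⇒  p = 1/2.

p = 1/2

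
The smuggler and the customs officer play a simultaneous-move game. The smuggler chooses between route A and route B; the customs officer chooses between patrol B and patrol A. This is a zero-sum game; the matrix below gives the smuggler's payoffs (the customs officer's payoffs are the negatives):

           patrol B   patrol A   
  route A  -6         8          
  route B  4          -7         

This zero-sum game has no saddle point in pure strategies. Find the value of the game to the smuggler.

The customs officer's mix must leave the smuggler indifferent between route A and route B.
  the smuggler's payoff from route A: q·(-6) + (1−q)·8 = -14q + 8
  the smuggler's payoff from route B: q·4 + (1−q)·(-7) = 11q - 7
  -14q + 8 = 11q - 7  ⇒  -25q = -15  ⇒  q = 3/5.
The value is the smuggler's expected payoff against this mix (using route A): (3/5)·(-6) + (2/5)·8 = -2/5.

v = -2/5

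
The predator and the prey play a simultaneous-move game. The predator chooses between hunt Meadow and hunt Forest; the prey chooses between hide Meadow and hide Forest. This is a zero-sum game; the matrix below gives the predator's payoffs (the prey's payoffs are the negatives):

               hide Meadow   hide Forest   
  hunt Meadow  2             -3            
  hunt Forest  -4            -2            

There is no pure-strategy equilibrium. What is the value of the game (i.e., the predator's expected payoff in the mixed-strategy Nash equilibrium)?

v = -16/7

For the predator to be willing to mix, the predator must be indifferent between hunt Meadow and hunt Forest, which pins down the prey's mix.
  the predator's payoff from hunt Meadow: q·2 + (1−q)·(-3) = 5q - 3
  the predator's payoff from hunt Forest: q·(-4) + (1−q)·(-2) = -2q - 2
  5q - 3 = -2q - 2  ⇒  7q = 1  ⇒  q = 1/7.
The value is the predator's expected payoff against this mix (using hunt Meadow): (1/7)·2 + (6/7)·(-3) = -16/7.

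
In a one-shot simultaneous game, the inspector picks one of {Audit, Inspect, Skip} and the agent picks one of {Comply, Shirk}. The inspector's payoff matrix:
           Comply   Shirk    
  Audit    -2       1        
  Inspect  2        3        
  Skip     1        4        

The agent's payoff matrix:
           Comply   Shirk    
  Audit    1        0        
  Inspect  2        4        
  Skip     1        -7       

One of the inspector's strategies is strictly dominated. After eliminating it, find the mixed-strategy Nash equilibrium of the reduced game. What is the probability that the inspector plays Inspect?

p = 4/5

The inspector's strategy Audit is strictly dominated by Skip: 1 > -2 and 4 > 1. Eliminate Audit.
The inspector's mix must leave the agent indifferent between Comply and Shirk.
  the agent's expected payoff from Comply: p·2 + (1−p)·1 = p + 1
  the agent's expected payoff from Shirk: p·4 + (1−p)·(-7) = 11p - 7
  p + 1 = 11p - 7  ⇒  -10p = -8  ⇒  p = 4/5.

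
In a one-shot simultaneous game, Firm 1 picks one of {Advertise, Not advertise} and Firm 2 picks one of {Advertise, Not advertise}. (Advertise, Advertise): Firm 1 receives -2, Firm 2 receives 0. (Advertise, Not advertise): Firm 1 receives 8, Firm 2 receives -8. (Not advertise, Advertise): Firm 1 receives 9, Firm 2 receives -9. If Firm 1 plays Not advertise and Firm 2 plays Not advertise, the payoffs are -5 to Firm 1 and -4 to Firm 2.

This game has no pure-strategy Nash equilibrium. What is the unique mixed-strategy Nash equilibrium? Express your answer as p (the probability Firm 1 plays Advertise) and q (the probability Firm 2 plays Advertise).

Set Firm 2's expected payoff from Advertise equal to that from Not advertise:
  Firm 2's expected payoff from Advertise: p·0 + (1−p)·(-9) = 9p - 9
  Firm 2's expected payoff from Not advertise: p·(-8) + (1−p)·(-4) = -4p - 4
  9p - 9 = -4p - 4  ⇒  13p = 5  ⇒  p = 5/13.
In a mixed equilibrium Firm 1 is indifferent between Advertise and Not advertise; this condition fixes q.
  Firm 1's payoff from Advertise: q·(-2) + (1−q)·8 = -10q + 8
  Firm 1's payoff from Not advertise: q·9 + (1−q)·(-5) = 14q - 5
  -10q + 8 = 14q - 5  ⇒  -24q = -13  ⇒  q = 13/24.

p = 5/13, q = 13/24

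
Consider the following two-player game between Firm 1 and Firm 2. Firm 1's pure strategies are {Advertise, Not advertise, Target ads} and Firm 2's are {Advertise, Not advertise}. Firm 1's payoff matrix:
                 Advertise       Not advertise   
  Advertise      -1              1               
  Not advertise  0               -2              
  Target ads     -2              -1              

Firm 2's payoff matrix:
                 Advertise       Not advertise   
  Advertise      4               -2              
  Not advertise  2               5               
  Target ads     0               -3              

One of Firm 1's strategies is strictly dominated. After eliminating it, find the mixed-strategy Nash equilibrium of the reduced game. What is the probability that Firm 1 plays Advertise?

Firm 1's strategy Target ads is strictly dominated by Advertise: -1 > -2 and 1 > -1. Eliminate Target ads.
In a mixed equilibrium Firm 2 is indifferent between Advertise and Not advertise; this condition fixes p.
  Firm 2's payoff to Advertise: p·4 + (1−p)·2 = 2p + 2
  Firm 2's payoff to Not advertise: p·(-2) + (1−p)·5 = -7p + 5
  2p + 2 = -7p + 5  ⇒  9p = 3  ⇒  p = 1/3.

p = 1/3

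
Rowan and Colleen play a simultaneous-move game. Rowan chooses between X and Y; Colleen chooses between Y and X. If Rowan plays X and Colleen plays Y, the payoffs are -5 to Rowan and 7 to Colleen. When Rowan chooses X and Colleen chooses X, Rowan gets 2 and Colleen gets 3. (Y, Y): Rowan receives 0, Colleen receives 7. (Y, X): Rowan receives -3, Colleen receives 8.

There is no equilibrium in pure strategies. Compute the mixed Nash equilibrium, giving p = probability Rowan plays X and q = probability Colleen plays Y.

p = 1/5, q = 1/2

Colleen's indifference between Y and X determines Rowan's mixing probability p:
  Colleen's payoff to Y: p·7 + (1−p)·7 = 7
  Colleen's payoff to X: p·3 + (1−p)·8 = -5p + 8
  7 = -5p + 8  ⇒  5p = 1  ⇒  p = 1/5.
For Rowan to be willing to mix, Rowan must be indifferent between X and Y, which pins down Colleen's mix.
  Rowan's expected payoff from X: q·(-5) + (1−q)·2 = -7q + 2
  Rowan's expected payoff from Y: q·0 + (1−q)·(-3) = 3q - 3
  -7q + 2 = 3q - 3  ⇒  -10q = -5  ⇒  q = 1/2.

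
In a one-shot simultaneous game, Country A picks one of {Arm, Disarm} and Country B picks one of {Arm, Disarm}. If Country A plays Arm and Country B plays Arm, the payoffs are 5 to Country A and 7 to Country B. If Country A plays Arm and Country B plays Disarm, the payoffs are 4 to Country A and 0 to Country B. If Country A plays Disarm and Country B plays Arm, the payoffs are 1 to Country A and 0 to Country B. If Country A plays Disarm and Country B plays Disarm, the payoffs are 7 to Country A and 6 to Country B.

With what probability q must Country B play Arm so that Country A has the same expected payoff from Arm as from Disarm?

Country B's mix must leave Country A indifferent between Arm and Disarm.
  Country A's expected payoff from Arm: q·5 + (1−q)·4 = q + 4
  Country A's expected payoff from Disarm: q·1 + (1−q)·7 = -6q + 7
  q + 4 = -6q + 7  ⇒  7q = 3  ⇒  q = 3/7.

q = 3/7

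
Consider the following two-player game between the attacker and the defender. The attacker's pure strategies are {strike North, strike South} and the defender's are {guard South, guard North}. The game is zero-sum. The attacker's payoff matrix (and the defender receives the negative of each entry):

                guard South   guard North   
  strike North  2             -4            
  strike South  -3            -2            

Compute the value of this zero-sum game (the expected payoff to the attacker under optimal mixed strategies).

v = -16/7

The attacker's indifference between strike North and strike South determines the defender's mixing probability q:
  the attacker's expected payoff from strike North: q·2 + (1−q)·(-4) = 6q - 4
  the attacker's expected payoff from strike South: q·(-3) + (1−q)·(-2) = -q - 2
  6q - 4 = -q - 2  ⇒  7q = 2  ⇒  q = 2/7.
The value is the attacker's expected payoff against this mix (using strike North): (2/7)·2 + (5/7)·(-4) = -16/7.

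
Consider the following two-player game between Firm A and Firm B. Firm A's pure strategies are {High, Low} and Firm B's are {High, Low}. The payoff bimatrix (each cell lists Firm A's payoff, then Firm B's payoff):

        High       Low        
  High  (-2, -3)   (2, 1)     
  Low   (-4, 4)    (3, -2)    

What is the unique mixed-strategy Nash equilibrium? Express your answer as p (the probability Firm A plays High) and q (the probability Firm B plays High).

Firm B's indifference between High and Low determines Firm A's mixing probability p:
  Firm B's payoff from High: p·(-3) + (1−p)·4 = -7p + 4
  Firm B's payoff from Low: p·1 + (1−p)·(-2) = 3p - 2
  -7p + 4 = 3p - 2  ⇒  -10p = -6  ⇒  p = 3/5.
Set Firm A's expected payoff from High equal to that from Low:
  Firm A's payoff from High: q·(-2) + (1−q)·2 = -4q + 2
  Firm A's payoff from Low: q·(-4) + (1−q)·3 = -7q + 3
  -4q + 2 = -7q + 3  ⇒  3q = 1  ⇒  q = 1/3.

p = 3/5, q = 1/3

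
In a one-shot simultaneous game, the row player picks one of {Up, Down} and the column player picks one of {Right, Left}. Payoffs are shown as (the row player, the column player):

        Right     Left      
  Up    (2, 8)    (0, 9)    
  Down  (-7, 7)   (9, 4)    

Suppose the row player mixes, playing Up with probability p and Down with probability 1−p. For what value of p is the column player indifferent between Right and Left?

p = 3/4

The column player's indifference between Right and Left determines the row player's mixing probability p:
  the column player's expected payoff from Right: p·8 + (1−p)·7 = p + 7
  the column player's expected payoff from Left: p·9 + (1−p)·4 = 5p + 4
  p + 7 = 5p + 4  ⇒  -4p = -3  ⇒  p = 3/4.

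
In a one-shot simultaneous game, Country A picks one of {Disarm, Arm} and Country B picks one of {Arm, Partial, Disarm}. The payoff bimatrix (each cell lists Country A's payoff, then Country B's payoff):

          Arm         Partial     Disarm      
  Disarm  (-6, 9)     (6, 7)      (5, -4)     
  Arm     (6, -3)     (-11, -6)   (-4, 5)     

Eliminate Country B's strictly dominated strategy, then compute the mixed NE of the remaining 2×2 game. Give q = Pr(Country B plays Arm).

q = 3/7

Country B's strategy Partial is strictly dominated by Arm: 9 > 7 and -3 > -6. Eliminate Partial.
For Country A to be willing to mix, Country A must be indifferent between Disarm and Arm, which pins down Country B's mix.
  Country A's payoff to Disarm: q·(-6) + (1−q)·5 = -11q + 5
  Country A's payoff to Arm: q·6 + (1−q)·(-4) = 10q - 4
  -11q + 5 = 10q - 4  ⇒  -21q = -9  ⇒  q = 3/7.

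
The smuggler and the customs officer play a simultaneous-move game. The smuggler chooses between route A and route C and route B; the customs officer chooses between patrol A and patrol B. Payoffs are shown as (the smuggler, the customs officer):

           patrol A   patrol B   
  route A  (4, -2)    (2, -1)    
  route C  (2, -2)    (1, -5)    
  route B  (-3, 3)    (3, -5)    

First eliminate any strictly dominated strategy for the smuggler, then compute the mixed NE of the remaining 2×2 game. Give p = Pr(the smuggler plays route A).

p = 8/9

The smuggler's strategy route C is strictly dominated by route A: 4 > 2 and 2 > 1. Eliminate route C.
For the customs officer to be willing to mix, the customs officer must be indifferent between patrol A and patrol B, which pins down the smuggler's mix.
  the customs officer's payoff to patrol A: p·(-2) + (1−p)·3 = -5p + 3
  the customs officer's payoff to patrol B: p·(-1) + (1−p)·(-5) = 4p - 5
  -5p + 3 = 4p - 5  ⇒  -9p = -8  ⇒  p = 8/9.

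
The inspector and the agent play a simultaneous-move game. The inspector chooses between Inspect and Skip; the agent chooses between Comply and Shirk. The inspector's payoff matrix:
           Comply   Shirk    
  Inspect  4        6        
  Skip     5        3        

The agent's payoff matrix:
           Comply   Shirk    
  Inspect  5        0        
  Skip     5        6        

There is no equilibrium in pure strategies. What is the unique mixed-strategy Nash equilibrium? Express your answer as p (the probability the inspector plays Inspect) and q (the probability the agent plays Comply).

p = 1/6, q = 3/4

For the agent to be willing to mix, the agent must be indifferent between Comply and Shirk, which pins down the inspector's mix.
  the agent's payoff to Comply: p·5 + (1−p)·5 = 5
  the agent's payoff to Shirk: p·0 + (1−p)·6 = -6p + 6
  5 = -6p + 6  ⇒  6p = 1  ⇒  p = 1/6.
Set the inspector's expected payoff from Inspect equal to that from Skip:
  the inspector's payoff to Inspect: q·4 + (1−q)·6 = -2q + 6
  the inspector's payoff to Skip: q·5 + (1−q)·3 = 2q + 3
  -2q + 6 = 2q + 3  ⇒  -4q = -3  ⇒  q = 3/4.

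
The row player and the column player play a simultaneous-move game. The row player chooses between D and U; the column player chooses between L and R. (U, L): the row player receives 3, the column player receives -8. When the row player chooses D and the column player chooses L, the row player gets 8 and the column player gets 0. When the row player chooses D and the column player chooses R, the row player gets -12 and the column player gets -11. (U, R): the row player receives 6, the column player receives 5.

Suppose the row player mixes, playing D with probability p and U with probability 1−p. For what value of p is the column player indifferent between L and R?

The row player's mix must leave the column player indifferent between L and R.
  the column player's expected payoff from L: p·0 + (1−p)·(-8) = 8p - 8
  the column player's expected payoff from R: p·(-11) + (1−p)·5 = -16p + 5
  8p - 8 = -16p + 5  ⇒  24p = 13  ⇒  p = 13/24.

p = 13/24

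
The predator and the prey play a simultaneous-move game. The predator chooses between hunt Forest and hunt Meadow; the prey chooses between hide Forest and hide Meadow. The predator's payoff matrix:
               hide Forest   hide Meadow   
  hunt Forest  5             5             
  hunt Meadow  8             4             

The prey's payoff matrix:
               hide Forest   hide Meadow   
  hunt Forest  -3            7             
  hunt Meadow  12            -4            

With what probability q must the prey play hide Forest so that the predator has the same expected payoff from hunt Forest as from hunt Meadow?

q = 1/4

The predator's indifference between hunt Forest and hunt Meadow determines the prey's mixing probability q:
  the predator's payoff to hunt Forest: q·5 + (1−q)·5 = 5
  the predator's payoff to hunt Meadow: q·8 + (1−q)·4 = 4q + 4
  5 = 4q + 4  ⇒  -4q = -1  ⇒  q = 1/4.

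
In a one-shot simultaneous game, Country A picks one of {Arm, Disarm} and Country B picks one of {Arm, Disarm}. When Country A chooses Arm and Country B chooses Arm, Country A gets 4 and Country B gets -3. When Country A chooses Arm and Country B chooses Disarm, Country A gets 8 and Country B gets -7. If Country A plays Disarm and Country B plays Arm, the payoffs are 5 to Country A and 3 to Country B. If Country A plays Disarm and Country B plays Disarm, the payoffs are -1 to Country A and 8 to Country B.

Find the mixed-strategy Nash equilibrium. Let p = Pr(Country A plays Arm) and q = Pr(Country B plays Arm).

Set Country B's expected payoff from Arm equal to that from Disarm:
  Country B's expected payoff from Arm: p·(-3) + (1−p)·3 = -6p + 3
  Country B's expected payoff from Disarm: p·(-7) + (1−p)·8 = -15p + 8
  -6p + 3 = -15p + 8  ⇒  9p = 5  ⇒  p = 5/9.
Country B's mix must leave Country A indifferent between Arm and Disarm.
  Country A's payoff to Arm: q·4 + (1−q)·8 = -4q + 8
  Country A's payoff to Disarm: q·5 + (1−q)·(-1) = 6q - 1
  -4q + 8 = 6q - 1  ⇒  -10q = -9  ⇒  q = 9/10.

p = 5/9, q = 9/10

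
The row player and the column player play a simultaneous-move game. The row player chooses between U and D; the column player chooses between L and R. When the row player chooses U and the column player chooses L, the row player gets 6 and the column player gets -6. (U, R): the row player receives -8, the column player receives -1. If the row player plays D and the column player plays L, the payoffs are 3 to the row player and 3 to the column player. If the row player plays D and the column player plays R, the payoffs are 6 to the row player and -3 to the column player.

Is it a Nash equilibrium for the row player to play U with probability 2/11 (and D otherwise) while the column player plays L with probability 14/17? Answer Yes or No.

No

Given the row player's mix p = 2/11, the column player's payoff from L is 15/11 but from R is -29/11. The column player strictly prefers L, so the column player would not mix.
So the proposed profile is not a Nash equilibrium.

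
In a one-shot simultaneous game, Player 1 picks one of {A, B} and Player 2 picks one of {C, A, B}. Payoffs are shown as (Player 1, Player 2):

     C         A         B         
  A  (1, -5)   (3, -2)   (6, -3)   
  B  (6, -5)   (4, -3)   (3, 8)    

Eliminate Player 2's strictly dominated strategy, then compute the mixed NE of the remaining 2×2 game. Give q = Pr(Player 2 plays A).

Player 2's strategy C is strictly dominated by A: -2 > -5 and -3 > -5. Eliminate C.
Player 1's indifference between A and B determines Player 2's mixing probability q:
  Player 1's expected payoff from A: q·3 + (1−q)·6 = -3q + 6
  Player 1's expected payoff from B: q·4 + (1−q)·3 = q + 3
  -3q + 6 = q + 3  ⇒  -4q = -3  ⇒  q = 3/4.

q = 3/4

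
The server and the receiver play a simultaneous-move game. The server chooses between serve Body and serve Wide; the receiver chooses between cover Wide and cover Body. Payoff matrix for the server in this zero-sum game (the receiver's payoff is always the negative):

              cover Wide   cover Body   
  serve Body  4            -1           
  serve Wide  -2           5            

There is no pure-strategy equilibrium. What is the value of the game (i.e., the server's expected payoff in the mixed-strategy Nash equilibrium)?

v = 3/2

The server's indifference between serve Body and serve Wide determines the receiver's mixing probability q:
  the server's payoff to serve Body: q·4 + (1−q)·(-1) = 5q - 1
  the server's payoff to serve Wide: q·(-2) + (1−q)·5 = -7q + 5
  5q - 1 = -7q + 5  ⇒  12q = 6  ⇒  q = 1/2.
The value is the server's expected payoff against this mix (using serve Body): (1/2)·4 + (1/2)·(-1) = 3/2.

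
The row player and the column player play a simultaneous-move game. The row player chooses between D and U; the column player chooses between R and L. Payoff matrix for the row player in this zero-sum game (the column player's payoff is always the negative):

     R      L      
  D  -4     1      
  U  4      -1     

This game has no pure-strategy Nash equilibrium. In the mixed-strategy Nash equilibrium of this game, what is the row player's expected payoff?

0

Set the row player's expected payoff from D equal to that from U:
  the row player's payoff to D: q·(-4) + (1−q)·1 = -5q + 1
  the row player's payoff to U: q·4 + (1−q)·(-1) = 5q - 1
  -5q + 1 = 5q - 1  ⇒  -10q = -2  ⇒  q = 1/5.
At equilibrium the row player is indifferent across rows, so the row player's payoff equals the payoff from D: (1/5)·(-4) + (4/5)·1 = 0.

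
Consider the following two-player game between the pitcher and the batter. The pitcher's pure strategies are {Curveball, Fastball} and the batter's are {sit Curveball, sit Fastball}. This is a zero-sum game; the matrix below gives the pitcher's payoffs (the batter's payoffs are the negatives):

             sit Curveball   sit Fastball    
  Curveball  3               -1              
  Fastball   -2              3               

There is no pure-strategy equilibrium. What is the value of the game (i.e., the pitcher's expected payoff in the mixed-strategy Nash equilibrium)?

The batter's mix must leave the pitcher indifferent between Curveball and Fastball.
  the pitcher's expected payoff from Curveball: q·3 + (1−q)·(-1) = 4q - 1
  the pitcher's expected payoff from Fastball: q·(-2) + (1−q)·3 = -5q + 3
  4q - 1 = -5q + 3  ⇒  9q = 4  ⇒  q = 4/9.
The value is the pitcher's expected payoff against this mix (using Curveball): (4/9)·3 + (5/9)·(-1) = 7/9.

v = 7/9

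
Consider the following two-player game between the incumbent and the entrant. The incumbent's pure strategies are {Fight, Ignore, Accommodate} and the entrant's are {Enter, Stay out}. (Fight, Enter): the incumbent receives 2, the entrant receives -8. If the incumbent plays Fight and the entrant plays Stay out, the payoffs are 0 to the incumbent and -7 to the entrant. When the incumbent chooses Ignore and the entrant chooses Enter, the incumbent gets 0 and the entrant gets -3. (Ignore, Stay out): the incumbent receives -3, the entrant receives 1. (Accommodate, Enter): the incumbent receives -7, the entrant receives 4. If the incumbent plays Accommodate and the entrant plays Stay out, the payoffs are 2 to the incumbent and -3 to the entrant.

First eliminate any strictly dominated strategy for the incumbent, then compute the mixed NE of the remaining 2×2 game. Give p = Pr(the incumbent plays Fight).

p = 7/8

The incumbent's strategy Ignore is strictly dominated by Fight: 2 > 0 and 0 > -3. Eliminate Ignore.
Set the entrant's expected payoff from Enter equal to that from Stay out:
  the entrant's payoff from Enter: p·(-8) + (1−p)·4 = -12p + 4
  the entrant's payoff from Stay out: p·(-7) + (1−p)·(-3) = -4p - 3
  -12p + 4 = -4p - 3  ⇒  -8p = -7  ⇒  p = 7/8.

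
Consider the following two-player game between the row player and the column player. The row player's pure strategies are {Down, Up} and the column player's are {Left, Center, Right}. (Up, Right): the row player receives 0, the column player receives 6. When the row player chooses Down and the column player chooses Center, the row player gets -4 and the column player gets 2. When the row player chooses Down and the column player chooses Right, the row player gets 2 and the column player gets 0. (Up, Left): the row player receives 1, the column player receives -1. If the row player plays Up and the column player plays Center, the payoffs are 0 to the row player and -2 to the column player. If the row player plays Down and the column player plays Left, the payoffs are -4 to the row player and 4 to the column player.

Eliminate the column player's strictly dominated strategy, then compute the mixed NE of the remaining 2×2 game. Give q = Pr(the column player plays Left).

The column player's strategy Center is strictly dominated by Left: 4 > 2 and -1 > -2. Eliminate Center.
For the row player to be willing to mix, the row player must be indifferent between Down and Up, which pins down the column player's mix.
  the row player's payoff to Down: q·(-4) + (1−q)·2 = -6q + 2
  the row player's payoff to Up: q·1 + (1−q)·0 = q
  -6q + 2 = q  ⇒  -7q = -2  ⇒  q = 2/7.

q = 2/7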